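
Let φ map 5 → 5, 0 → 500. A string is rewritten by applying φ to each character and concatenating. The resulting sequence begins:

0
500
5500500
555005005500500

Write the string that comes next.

5555005005500500555005005500500

Replace each of the 15 characters of 555005005500500 in place — 5 5 5 500 500 5 500 500 5 5 500 500 5 500 500 — and concatenate.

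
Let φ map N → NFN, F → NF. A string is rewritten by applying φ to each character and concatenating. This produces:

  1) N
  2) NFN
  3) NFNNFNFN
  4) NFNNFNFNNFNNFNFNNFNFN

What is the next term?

φ(NFNNFNFNNFNNFNFNNFNFN) expands symbol-by-symbol to NFN NF NFN NFN NF NFN NF NFN NFN NF NFN NFN NF NFN NF NFN NFN NF NFN NF NFN; joining the 21 pieces gives the next term.

NFNNFNFNNFNNFNFNNFNFNNFNNFNFNNFNNFNFNNFNFNNFNNFNFNNFNFN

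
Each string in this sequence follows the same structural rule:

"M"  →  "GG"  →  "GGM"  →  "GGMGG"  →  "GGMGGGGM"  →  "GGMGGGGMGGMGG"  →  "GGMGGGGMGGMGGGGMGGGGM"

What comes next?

GGMGGGGMGGMGGGGMGGGGMGGMGGGGMGGMGG

This is a Fibonacci-style word recurrence s(k) = s(k−1)·s(k−2): e.g. GG·M = GGM.
So term 8 is GGMGGGGMGGMGGGGMGGGGM·GGMGGGGMGGMGG.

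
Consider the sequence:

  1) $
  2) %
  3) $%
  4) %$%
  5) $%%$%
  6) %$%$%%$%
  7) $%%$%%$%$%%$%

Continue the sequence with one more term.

Each term (from the third on) is the two preceding terms concatenated in order: term 3 = $·% = $%.
Continuing: %$%$%%$% · $%%$%%$%$%%$% gives term 8.

%$%$%%$%$%%$%%$%$%%$%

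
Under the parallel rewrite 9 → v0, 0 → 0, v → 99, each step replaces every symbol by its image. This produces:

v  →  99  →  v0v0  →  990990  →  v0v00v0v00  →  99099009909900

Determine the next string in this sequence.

φ(99099009909900) expands symbol-by-symbol to v0 v0 0 v0 v0 0 0 v0 v0 0 v0 v0 0 0; joining the 14 pieces gives the next term.

v0v00v0v000v0v00v0v000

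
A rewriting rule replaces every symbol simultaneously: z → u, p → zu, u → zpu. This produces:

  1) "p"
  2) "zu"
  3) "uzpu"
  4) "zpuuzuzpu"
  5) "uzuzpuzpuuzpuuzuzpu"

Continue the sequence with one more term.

Applying the rule to each of the 19 symbols of uzuzpuzpuuzpuuzuzpu gives the pieces zpu u zpu u zu zpu u zu zpu zpu u zu zpu zpu u zpu u zu zpu, which concatenate to the answer.

zpuuzpuuzuzpuuzuzpuzpuuzuzpuzpuuzpuuzuzpu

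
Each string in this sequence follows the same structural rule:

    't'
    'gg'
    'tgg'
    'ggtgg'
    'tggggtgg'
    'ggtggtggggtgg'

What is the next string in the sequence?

tggggtggggtggtggggtgg

This is a Fibonacci-style word recurrence s(k) = s(k−2)·s(k−1): e.g. t·gg = tgg.
So term 7 is tggggtgg·ggtggtggggtgg.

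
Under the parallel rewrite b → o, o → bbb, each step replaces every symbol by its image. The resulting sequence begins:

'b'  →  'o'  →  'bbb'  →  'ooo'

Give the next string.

Apply φ to ooo symbol by symbol: o→bbb, o→bbb, o→bbb; joined: bbb bbb bbb.

bbbbbbbbb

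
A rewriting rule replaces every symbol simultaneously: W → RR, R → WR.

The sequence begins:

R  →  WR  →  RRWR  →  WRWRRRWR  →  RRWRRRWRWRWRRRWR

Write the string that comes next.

Rewriting the 16 symbols of RRWRRRWRWRWRRRWR one by one yields WR WR RR WR WR WR RR WR RR WR RR WR WR WR RR WR; concatenated:

WRWRRRWRWRWRRRWRRRWRRRWRWRWRRRWR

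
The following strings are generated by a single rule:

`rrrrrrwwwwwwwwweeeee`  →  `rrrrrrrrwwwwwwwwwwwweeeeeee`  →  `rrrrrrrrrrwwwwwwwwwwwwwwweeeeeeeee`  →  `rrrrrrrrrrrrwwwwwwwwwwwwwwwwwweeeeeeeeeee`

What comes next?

Each string has the form r^{2n} w^{3n} e^{2n-1}, where the shown terms are n = 3, 4, 5, 6.
At n = 7 the blocks have lengths 14, 21, 13.

rrrrrrrrrrrrrrwwwwwwwwwwwwwwwwwwwwweeeeeeeeeeeee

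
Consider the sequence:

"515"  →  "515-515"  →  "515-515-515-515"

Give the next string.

s(k+1) = s(k)·-·s(k) — each term doubles the last with '-' between the halves.
One more doubling of 515-515-515-515 gives the answer.

515-515-515-515-515-515-515-515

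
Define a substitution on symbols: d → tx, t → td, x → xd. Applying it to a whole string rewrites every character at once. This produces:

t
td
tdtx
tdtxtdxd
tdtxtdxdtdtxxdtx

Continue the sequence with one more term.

tdtxtdxdtdtxxdtxtdtxtdxdxdtxtdxd

φ(tdtxtdxdtdtxxdtx) expands symbol-by-symbol to td tx td xd td tx xd tx td tx td xd xd tx td xd; joining the 16 pieces gives the next term.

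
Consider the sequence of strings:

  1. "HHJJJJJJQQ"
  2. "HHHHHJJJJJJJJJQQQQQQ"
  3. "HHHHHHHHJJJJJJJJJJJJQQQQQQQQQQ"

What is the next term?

HHHHHHHHHHHJJJJJJJJJJJJJJJQQQQQQQQQQQQQQ

The n-th term is 3n-1 H's then 3n+3 J's then 4n-2 Q's (n = 1, 2, …).
At n = 4 the blocks have lengths 11, 15, 14.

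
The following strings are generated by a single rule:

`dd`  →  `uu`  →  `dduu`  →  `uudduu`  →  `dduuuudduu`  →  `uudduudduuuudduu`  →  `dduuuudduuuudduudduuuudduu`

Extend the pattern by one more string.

uudduudduuuudduudduuuudduuuudduudduuuudduu

Each term (from the third on) is the two preceding terms concatenated in order: term 3 = dd·uu = dduu.
The next term joins uudduudduuuudduu and dduuuudduuuudduudduuuudduu.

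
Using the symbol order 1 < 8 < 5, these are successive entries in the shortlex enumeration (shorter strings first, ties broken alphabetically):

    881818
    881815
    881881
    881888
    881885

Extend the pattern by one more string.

881851

The successor of 881885 increments the rightmost position that isn't already 5 and resets every position after it to 1.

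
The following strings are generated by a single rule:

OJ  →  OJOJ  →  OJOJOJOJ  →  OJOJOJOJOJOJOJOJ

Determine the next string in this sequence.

Every step duplicates the string.
So the next term is two copies of OJOJOJOJOJOJOJOJ.

OJOJOJOJOJOJOJOJOJOJOJOJOJOJOJOJ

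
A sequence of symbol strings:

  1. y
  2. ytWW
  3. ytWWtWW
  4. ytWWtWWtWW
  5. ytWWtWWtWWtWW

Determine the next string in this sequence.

Every step adds tWW to the end: s(k+1) = s(k)·tWW.
So the next term is ytWWtWWtWWtWW·tWW.

ytWWtWWtWWtWWtWW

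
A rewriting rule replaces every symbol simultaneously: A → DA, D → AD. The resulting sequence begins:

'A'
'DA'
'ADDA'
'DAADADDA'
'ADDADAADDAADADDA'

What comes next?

DAADADDAADDADAADADDADAADDAADADDA

Replace each of the 16 characters of ADDADAADDAADADDA in place — DA AD AD DA AD DA DA AD AD DA DA AD DA AD AD DA — and concatenate.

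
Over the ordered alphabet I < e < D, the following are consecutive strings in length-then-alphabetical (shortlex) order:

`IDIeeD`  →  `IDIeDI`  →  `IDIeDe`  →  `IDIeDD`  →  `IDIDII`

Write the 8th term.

IDIDeI

Stepping forward 3 times from IDIDII: IDIDII → IDIDIe → IDIDID, then the target.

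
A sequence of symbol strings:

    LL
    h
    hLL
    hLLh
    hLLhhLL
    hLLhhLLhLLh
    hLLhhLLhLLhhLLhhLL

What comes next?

hLLhhLLhLLhhLLhhLLhLLhhLLhLLh

This is a Fibonacci-style word recurrence s(k) = s(k−1)·s(k−2): e.g. h·LL = hLL.
Continuing: hLLhhLLhLLhhLLhhLL · hLLhhLLhLLh gives term 8.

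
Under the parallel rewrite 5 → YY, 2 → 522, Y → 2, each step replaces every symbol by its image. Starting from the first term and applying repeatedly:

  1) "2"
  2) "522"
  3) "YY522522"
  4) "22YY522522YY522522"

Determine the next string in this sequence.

52252222YY522522YY52252222YY522522YY522522

Replace each of the 18 characters of 22YY522522YY522522 in place — 522 522 2 2 YY 522 522 YY 522 522 2 2 YY 522 522 YY 522 522 — and concatenate.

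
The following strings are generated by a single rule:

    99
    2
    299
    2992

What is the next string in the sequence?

2992299

This is a Fibonacci-style word recurrence s(k) = s(k−1)·s(k−2): e.g. 2·99 = 299.
Continuing: 2992 · 299 gives term 5.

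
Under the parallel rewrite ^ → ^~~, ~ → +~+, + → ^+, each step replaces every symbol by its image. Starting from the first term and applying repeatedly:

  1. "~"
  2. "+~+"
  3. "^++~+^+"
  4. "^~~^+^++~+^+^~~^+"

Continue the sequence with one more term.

Rewriting the 17 symbols of ^~~^+^++~+^+^~~^+ one by one yields ^~~ +~+ +~+ ^~~ ^+ ^~~ ^+ ^+ +~+ ^+ ^~~ ^+ ^~~ +~+ +~+ ^~~ ^+; concatenated:

^~~+~++~+^~~^+^~~^+^++~+^+^~~^+^~~+~++~+^~~^+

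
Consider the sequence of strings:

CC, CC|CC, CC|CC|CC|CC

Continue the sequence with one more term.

CC|CC|CC|CC|CC|CC|CC|CC

Every step duplicates the string with '|' between the halves.
So the next term is two copies of CC|CC|CC|CC with '|' between the halves.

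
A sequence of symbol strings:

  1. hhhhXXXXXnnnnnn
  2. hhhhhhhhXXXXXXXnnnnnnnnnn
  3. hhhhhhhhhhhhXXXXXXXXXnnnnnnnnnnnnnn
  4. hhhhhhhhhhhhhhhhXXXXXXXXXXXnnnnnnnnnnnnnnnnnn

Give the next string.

The n-th term is 4n h's then 2n+3 X's then 4n+2 n's (n = 1, 2, …).
Setting n = 5 gives 20, 13, 22 characters in each block.

hhhhhhhhhhhhhhhhhhhhXXXXXXXXXXXXXnnnnnnnnnnnnnnnnnnnnnn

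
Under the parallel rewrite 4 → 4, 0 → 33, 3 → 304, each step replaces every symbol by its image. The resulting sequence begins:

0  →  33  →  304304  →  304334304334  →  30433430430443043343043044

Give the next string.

Applying the rule to each of the 26 symbols of 30433430430443043343043044 gives the pieces 304 33 4 304 304 4 304 33 4 304 33 4 4 304 33 4 304 304 4 304 33 4 304 33 4 4, which concatenate to the answer.

3043343043044304334304334430433430430443043343043344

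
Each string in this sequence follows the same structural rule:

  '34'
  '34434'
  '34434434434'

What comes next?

s(k+1) = s(k)·4·s(k) — each term doubles the last with '4' between the halves.
So the next term is two copies of 34434434434 with '4' between the halves.

34434434434434434434434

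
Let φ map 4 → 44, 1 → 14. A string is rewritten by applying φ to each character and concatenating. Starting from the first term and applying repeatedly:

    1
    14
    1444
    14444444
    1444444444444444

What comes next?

φ(1444444444444444) expands symbol-by-symbol to 14 44 44 44 44 44 44 44 44 44 44 44 44 44 44 44; joining the 16 pieces gives the next term.

14444444444444444444444444444444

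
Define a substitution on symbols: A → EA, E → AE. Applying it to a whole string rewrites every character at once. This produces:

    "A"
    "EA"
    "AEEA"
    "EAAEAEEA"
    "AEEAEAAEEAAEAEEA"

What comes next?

Rewriting the 16 symbols of AEEAEAAEEAAEAEEA one by one yields EA AE AE EA AE EA EA AE AE EA EA AE EA AE AE EA; concatenated:

EAAEAEEAAEEAEAAEAEEAEAAEEAAEAEEA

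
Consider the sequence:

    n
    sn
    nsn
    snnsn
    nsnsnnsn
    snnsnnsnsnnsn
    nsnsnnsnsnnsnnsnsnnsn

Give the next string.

snnsnnsnsnnsnnsnsnnsnsnnsnnsnsnnsn

This is a Fibonacci-style word recurrence s(k) = s(k−2)·s(k−1): e.g. n·sn = nsn.
The next term joins snnsnnsnsnnsn and nsnsnnsnsnnsnnsnsnnsn.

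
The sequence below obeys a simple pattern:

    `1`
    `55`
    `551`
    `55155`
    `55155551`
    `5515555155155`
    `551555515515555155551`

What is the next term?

5515555155155551555515515555155155

From term 3 onward, concatenate the last term with the second-to-last: 55·1 = 551, 551·55 = 55155, …
So term 8 is 551555515515555155551·5515555155155.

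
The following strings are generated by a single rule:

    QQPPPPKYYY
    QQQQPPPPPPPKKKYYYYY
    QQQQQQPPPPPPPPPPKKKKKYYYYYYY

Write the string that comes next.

QQQQQQQQPPPPPPPPPPPPPKKKKKKKYYYYYYYYY

Reading off run lengths: Q runs 2, 4, 6; P runs 4, 7, 10; K runs 1, 3, 5; Y runs 3, 5, 7 — each is linear in n (n = 1, 2, …).
Setting n = 4 gives 8, 13, 7, 9 characters in each block.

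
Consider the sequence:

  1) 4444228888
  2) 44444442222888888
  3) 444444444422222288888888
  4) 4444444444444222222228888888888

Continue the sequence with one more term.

The n-th term is 3n+1 4's then 2n 2's then 2n+2 8's (n = 1, 2, …).
Setting n = 5 gives 16, 10, 12 characters in each block.

44444444444444442222222222888888888888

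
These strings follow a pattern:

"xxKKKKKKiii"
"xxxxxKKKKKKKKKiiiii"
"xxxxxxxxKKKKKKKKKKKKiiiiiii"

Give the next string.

xxxxxxxxxxxKKKKKKKKKKKKKKKiiiiiiiii

Term n consists of 3n-1 x's, followed by 3n+3 K's, followed by 2n+1 i's (n = 1, 2, …).
For the next term, n = 4, so the run lengths are 11, 15, 9.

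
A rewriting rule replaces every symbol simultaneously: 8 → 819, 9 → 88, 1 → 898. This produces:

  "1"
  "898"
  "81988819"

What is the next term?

Rewriting each symbol of 81988819: 8→819, 1→898, 9→88, 8→819, 8→819, 8→819, 1→898, 9→88, which concatenates to 819 898 88 819 819 819 898 88.

8198988881981981989888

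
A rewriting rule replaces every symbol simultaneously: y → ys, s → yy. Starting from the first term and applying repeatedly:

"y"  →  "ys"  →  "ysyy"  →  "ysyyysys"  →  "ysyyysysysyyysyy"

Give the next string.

φ(ysyyysysysyyysyy) expands symbol-by-symbol to ys yy ys ys ys yy ys yy ys yy ys ys ys yy ys ys; joining the 16 pieces gives the next term.

ysyyysysysyyysyyysyyysysysyyysys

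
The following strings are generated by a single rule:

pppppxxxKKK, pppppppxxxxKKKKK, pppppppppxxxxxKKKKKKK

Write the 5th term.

pppppppppppppxxxxxxxKKKKKKKKKKK

The n-th term is 2n+1 p's then n+1 x's then 2n-1 K's, where the shown terms are n = 2, 3, 4.
For term 5, n = 6, so the run lengths are 13, 7, 11.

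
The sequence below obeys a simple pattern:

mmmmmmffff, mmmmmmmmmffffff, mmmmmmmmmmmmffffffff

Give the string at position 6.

Term n consists of 3n m's, followed by 2n f's, where the shown terms are n = 2, 3, 4.
Setting n = 7 gives 21, 14 characters in each block.

mmmmmmmmmmmmmmmmmmmmmffffffffffffff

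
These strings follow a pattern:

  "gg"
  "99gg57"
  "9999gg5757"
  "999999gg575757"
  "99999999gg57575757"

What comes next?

s(k+1) = 99·s(k)·57, so each term gains 99 as a prefix and 57 as a suffix.
So the next term is 99·99999999gg57575757·57.

9999999999gg5757575757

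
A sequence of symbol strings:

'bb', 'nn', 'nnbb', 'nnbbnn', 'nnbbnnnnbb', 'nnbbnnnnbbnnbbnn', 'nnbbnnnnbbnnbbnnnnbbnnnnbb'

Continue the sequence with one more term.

nnbbnnnnbbnnbbnnnnbbnnnnbbnnbbnnnnbbnnbbnn

Each term (from the third on) is the previous term followed by the one before it: term 3 = nn·bb = nnbb.
So term 8 is nnbbnnnnbbnnbbnnnnbbnnnnbb·nnbbnnnnbbnnbbnn.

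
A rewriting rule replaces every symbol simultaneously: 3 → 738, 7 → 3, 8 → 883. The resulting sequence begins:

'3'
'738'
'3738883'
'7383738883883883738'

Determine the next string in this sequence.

Applying the rule to each of the 19 symbols of 7383738883883883738 gives the pieces 3 738 883 738 3 738 883 883 883 738 883 883 738 883 883 738 3 738 883, which concatenate to the answer.

373888373837388838838837388838837388838837383738883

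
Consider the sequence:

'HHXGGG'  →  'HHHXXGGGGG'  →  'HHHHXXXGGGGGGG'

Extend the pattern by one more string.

Term n consists of n+1 H's, followed by n X's, followed by 2n+1 G's (n = 1, 2, …).
At n = 4 the blocks have lengths 5, 4, 9.

HHHHHXXXXGGGGGGGGG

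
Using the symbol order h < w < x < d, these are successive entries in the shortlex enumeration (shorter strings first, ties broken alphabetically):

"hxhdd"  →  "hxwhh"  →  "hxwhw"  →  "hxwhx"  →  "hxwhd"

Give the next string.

hxwwh

Find the rightmost character of hxwhd below d, bump it to the next letter, and reset everything to its right to h.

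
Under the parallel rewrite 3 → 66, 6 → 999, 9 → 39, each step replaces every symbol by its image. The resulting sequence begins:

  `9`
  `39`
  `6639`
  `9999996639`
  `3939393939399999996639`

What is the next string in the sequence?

6639663966396639663966393939393939399999996639

φ(3939393939399999996639) expands symbol-by-symbol to 66 39 66 39 66 39 66 39 66 39 66 39 39 39 39 39 39 39 999 999 66 39; joining the 22 pieces gives the next term.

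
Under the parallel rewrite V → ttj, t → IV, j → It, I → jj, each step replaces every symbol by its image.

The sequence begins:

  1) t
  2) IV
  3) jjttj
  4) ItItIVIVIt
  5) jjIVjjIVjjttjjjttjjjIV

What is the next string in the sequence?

ItItjjttjItItjjttjItItIVIVItItItIVIVItItItjjttj

Replace each of the 22 characters of jjIVjjIVjjttjjjttjjjIV in place — It It jj ttj It It jj ttj It It IV IV It It It IV IV It It It jj ttj — and concatenate.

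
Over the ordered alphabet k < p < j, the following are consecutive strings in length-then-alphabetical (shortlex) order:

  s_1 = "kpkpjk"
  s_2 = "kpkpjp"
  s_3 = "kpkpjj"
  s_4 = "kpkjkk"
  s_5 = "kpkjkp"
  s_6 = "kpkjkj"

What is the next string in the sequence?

kpkjpk

Find the rightmost character of kpkjkj below j, bump it to the next letter, and reset everything to its right to k.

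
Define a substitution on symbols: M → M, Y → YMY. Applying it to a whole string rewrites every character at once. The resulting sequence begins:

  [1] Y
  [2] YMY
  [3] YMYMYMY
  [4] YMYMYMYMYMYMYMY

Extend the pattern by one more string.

Replace each of the 15 characters of YMYMYMYMYMYMYMY in place — YMY M YMY M YMY M YMY M YMY M YMY M YMY M YMY — and concatenate.

YMYMYMYMYMYMYMYMYMYMYMYMYMYMYMY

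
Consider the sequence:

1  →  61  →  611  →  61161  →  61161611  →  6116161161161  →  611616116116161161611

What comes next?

Each term (from the third on) is the previous term followed by the one before it: term 3 = 61·1 = 611.
The next term joins 611616116116161161611 and 6116161161161.

6116161161161611616116116161161161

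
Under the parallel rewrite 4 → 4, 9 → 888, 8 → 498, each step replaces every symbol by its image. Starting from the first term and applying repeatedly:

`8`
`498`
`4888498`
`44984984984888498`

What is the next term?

448884984888498488849844984984984888498

Replace each of the 17 characters of 44984984984888498 in place — 4 4 888 498 4 888 498 4 888 498 4 498 498 498 4 888 498 — and concatenate.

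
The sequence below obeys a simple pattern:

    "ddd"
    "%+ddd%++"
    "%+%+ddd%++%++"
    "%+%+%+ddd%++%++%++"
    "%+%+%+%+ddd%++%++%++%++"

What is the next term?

%+%+%+%+%+ddd%++%++%++%++%++

s(k+1) = %+·s(k)·%++, so each term gains %+ as a prefix and %++ as a suffix.
So the next term is %+·%+%+%+%+ddd%++%++%++%++·%++.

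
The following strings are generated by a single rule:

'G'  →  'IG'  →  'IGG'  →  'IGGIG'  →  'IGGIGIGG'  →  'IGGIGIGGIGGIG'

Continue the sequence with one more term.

This is a Fibonacci-style word recurrence s(k) = s(k−1)·s(k−2): e.g. IG·G = IGG.
The next term joins IGGIGIGGIGGIG and IGGIGIGG.

IGGIGIGGIGGIGIGGIGIGG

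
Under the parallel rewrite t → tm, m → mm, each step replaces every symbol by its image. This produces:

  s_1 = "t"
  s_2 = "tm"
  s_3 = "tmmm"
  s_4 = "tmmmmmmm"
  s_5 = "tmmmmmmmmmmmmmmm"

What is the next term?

Rewriting the 16 symbols of tmmmmmmmmmmmmmmm one by one yields tm mm mm mm mm mm mm mm mm mm mm mm mm mm mm mm; concatenated:

tmmmmmmmmmmmmmmmmmmmmmmmmmmmmmmm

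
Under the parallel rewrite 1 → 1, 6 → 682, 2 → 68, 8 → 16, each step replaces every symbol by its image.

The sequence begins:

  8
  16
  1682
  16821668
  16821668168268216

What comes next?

168216681682682161682166868216681682

Applying the rule to each of the 17 symbols of 16821668168268216 gives the pieces 1 682 16 68 1 682 682 16 1 682 16 68 682 16 68 1 682, which concatenate to the answer.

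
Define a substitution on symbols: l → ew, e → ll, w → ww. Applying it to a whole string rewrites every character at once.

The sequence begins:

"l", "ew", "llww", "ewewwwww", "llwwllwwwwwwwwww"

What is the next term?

Replace each of the 16 characters of llwwllwwwwwwwwww in place — ew ew ww ww ew ew ww ww ww ww ww ww ww ww ww ww — and concatenate.

ewewwwwwewewwwwwwwwwwwwwwwwwwwww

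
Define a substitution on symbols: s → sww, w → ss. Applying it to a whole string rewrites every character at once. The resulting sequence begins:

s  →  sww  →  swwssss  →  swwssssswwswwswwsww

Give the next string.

swwssssswwswwswwswwswwssssswwssssswwssssswwssss

φ(swwssssswwswwswwsww) expands symbol-by-symbol to sww ss ss sww sww sww sww sww ss ss sww ss ss sww ss ss sww ss ss; joining the 19 pieces gives the next term.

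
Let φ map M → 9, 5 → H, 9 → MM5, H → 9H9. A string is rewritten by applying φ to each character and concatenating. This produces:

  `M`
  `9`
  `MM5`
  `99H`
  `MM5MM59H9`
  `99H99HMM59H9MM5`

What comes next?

Rewriting the 15 symbols of 99H99HMM59H9MM5 one by one yields MM5 MM5 9H9 MM5 MM5 9H9 9 9 H MM5 9H9 MM5 9 9 H; concatenated:

MM5MM59H9MM5MM59H999HMM59H9MM599H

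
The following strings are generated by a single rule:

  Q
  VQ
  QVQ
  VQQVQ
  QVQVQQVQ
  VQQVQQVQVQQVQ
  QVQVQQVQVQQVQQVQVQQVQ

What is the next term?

From term 3 onward, concatenate the second-to-last term with the last: Q·VQ = QVQ, VQ·QVQ = VQQVQ, …
The next term joins VQQVQQVQVQQVQ and QVQVQQVQVQQVQQVQVQQVQ.

VQQVQQVQVQQVQQVQVQQVQVQQVQQVQVQQVQ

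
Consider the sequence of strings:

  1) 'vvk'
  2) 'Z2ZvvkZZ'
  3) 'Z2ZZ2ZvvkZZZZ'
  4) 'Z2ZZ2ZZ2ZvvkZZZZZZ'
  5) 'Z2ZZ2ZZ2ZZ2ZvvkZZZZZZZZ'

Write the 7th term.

Each term wraps the previous one in Z2Z on the left and ZZ on the right.
From Z2ZZ2ZZ2ZZ2ZvvkZZZZZZZZ, 2 further steps: Z2ZZ2ZZ2ZZ2ZvvkZZZZZZZZ → Z2ZZ2ZZ2ZZ2ZZ2ZvvkZZZZZZZZZZ → (answer).

Z2ZZ2ZZ2ZZ2ZZ2ZZ2ZvvkZZZZZZZZZZZZ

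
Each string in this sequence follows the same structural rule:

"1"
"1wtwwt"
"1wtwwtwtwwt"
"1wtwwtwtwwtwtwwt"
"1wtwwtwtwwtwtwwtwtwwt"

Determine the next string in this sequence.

1wtwwtwtwwtwtwwtwtwwtwtwwt

The strings grow by a fixed suffix wtwwt each time.
So the next term is 1wtwwtwtwwtwtwwtwtwwt·wtwwt.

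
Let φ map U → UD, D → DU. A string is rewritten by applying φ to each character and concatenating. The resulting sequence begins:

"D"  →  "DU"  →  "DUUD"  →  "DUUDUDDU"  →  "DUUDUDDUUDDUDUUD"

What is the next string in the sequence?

DUUDUDDUUDDUDUUDUDDUDUUDDUUDUDDU

Replace each of the 16 characters of DUUDUDDUUDDUDUUD in place — DU UD UD DU UD DU DU UD UD DU DU UD DU UD UD DU — and concatenate.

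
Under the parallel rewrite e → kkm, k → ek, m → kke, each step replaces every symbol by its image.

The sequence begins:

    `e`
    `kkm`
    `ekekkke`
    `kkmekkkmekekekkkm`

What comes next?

Applying the rule to each of the 17 symbols of kkmekkkmekekekkkm gives the pieces ek ek kke kkm ek ek ek kke kkm ek kkm ek kkm ek ek ek kke, which concatenate to the answer.

ekekkkekkmekekekkkekkmekkkmekkkmekekekkke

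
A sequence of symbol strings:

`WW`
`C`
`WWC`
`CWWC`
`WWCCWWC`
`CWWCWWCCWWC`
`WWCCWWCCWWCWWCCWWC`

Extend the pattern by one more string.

Each term (from the third on) is the two preceding terms concatenated in order: term 3 = WW·C = WWC.
Continuing: CWWCWWCCWWC · WWCCWWCCWWCWWCCWWC gives term 8.

CWWCWWCCWWCWWCCWWCCWWCWWCCWWC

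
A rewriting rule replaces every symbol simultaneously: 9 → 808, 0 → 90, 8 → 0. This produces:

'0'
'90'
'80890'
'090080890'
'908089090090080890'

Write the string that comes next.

Rewriting the 18 symbols of 908089090090080890 one by one yields 808 90 0 90 0 808 90 808 90 90 808 90 90 0 90 0 808 90; concatenated:

8089009008089080890908089090090080890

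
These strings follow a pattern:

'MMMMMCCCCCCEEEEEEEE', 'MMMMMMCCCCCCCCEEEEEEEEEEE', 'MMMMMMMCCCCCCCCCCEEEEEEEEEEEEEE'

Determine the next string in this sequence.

Term n consists of n+2 M's, followed by 2n C's, followed by 3n-1 E's, where the shown terms are n = 3, 4, 5.
For the next term, n = 6, so the run lengths are 8, 12, 17.

MMMMMMMMCCCCCCCCCCCCEEEEEEEEEEEEEEEEE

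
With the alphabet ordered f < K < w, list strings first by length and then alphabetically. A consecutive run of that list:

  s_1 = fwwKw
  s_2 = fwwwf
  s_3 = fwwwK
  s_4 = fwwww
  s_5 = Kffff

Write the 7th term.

Kfffw

Stepping forward 2 times from Kffff: Kffff → KfffK, then the target.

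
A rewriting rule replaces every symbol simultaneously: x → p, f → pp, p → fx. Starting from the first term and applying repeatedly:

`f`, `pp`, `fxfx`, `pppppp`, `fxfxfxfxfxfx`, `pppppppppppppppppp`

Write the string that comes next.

fxfxfxfxfxfxfxfxfxfxfxfxfxfxfxfxfxfx

φ(pppppppppppppppppp) expands symbol-by-symbol to fx fx fx fx fx fx fx fx fx fx fx fx fx fx fx fx fx fx; joining the 18 pieces gives the next term.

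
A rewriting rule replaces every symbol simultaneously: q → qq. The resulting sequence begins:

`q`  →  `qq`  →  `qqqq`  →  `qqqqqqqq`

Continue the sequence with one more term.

qqqqqqqqqqqqqqqq

Rewriting each symbol of qqqqqqqq: q→qq, q→qq, q→qq, q→qq, q→qq, q→qq, q→qq, q→qq, which concatenates to qq qq qq qq qq qq qq qq.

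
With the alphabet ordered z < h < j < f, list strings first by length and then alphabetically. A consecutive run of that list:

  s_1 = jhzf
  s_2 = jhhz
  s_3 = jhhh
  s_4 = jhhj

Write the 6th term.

jhjz

Continuing the enumeration 2 steps past jhhj: jhhj → jhhf → (answer).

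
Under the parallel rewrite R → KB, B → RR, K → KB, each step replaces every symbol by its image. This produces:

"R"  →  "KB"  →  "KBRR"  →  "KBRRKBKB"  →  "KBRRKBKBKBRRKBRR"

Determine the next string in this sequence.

KBRRKBKBKBRRKBRRKBRRKBKBKBRRKBKB

φ(KBRRKBKBKBRRKBRR) expands symbol-by-symbol to KB RR KB KB KB RR KB RR KB RR KB KB KB RR KB KB; joining the 16 pieces gives the next term.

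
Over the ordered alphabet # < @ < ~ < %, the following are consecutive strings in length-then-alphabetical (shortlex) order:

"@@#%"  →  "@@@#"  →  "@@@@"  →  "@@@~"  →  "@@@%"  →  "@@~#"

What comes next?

@@~@

The successor of @@~# increments the rightmost position that isn't already % and resets every position after it to #.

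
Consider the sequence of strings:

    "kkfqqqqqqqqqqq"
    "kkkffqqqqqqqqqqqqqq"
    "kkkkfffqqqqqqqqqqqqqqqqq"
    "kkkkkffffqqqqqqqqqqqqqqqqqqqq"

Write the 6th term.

Each string has the form k^{n-1} f^{n-2} q^{3n+2}, where the shown terms are n = 3, 4, 5, 6.
Setting n = 8 gives 7, 6, 26 characters in each block.

kkkkkkkffffffqqqqqqqqqqqqqqqqqqqqqqqqqq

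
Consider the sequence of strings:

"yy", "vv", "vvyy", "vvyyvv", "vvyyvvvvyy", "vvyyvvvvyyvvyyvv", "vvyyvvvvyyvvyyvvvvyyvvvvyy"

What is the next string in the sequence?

This is a Fibonacci-style word recurrence s(k) = s(k−1)·s(k−2): e.g. vv·yy = vvyy.
Continuing: vvyyvvvvyyvvyyvvvvyyvvvvyy · vvyyvvvvyyvvyyvv gives term 8.

vvyyvvvvyyvvyyvvvvyyvvvvyyvvyyvvvvyyvvyyvv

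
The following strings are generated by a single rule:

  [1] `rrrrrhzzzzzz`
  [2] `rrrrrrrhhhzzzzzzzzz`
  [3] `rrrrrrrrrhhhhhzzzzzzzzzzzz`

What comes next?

rrrrrrrrrrrhhhhhhhzzzzzzzzzzzzzzz

Reading off run lengths: r runs 5, 7, 9; h runs 1, 3, 5; z runs 6, 9, 12 — each is linear in n (n = 1, 2, …).
Setting n = 4 gives 11, 7, 15 characters in each block.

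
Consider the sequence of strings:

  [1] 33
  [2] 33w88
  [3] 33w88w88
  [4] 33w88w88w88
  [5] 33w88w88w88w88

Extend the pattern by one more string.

33w88w88w88w88w88

The strings grow by a fixed suffix w88 each time.
One more step from 33w88w88w88w88 gives the answer.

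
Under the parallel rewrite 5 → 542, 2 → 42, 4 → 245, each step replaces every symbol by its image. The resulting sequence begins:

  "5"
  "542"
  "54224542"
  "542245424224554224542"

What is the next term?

5422454242245542245422454242245542542245424224554224542

φ(542245424224554224542) expands symbol-by-symbol to 542 245 42 42 245 542 245 42 245 42 42 245 542 542 245 42 42 245 542 245 42; joining the 21 pieces gives the next term.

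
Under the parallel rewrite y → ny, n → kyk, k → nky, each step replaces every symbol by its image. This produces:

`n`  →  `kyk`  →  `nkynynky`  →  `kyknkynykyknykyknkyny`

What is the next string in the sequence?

Rewriting the 21 symbols of kyknkynykyknykyknkyny one by one yields nky ny nky kyk nky ny kyk ny nky ny nky kyk ny nky ny nky kyk nky ny kyk ny; concatenated:

nkynynkykyknkynykyknynkynynkykyknynkynynkykyknkynykykny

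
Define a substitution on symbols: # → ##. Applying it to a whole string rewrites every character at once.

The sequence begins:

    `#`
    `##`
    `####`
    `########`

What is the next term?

Apply φ to ######## symbol by symbol: #→##, #→##, #→##, #→##, #→##, #→##, #→##, #→##; joined: ## ## ## ## ## ## ## ##.

################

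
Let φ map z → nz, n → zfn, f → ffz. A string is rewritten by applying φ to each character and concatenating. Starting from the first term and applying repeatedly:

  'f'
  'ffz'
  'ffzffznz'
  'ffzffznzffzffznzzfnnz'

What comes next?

φ(ffzffznzffzffznzzfnnz) expands symbol-by-symbol to ffz ffz nz ffz ffz nz zfn nz ffz ffz nz ffz ffz nz zfn nz nz ffz zfn zfn nz; joining the 21 pieces gives the next term.

ffzffznzffzffznzzfnnzffzffznzffzffznzzfnnznzffzzfnzfnnz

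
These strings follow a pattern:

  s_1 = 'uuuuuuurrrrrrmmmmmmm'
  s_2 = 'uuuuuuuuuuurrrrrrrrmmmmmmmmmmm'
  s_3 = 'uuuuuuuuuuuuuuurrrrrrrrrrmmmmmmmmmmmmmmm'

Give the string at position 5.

uuuuuuuuuuuuuuuuuuuuuuurrrrrrrrrrrrrrmmmmmmmmmmmmmmmmmmmmmmm

The n-th term is 4n-1 u's then 2n+2 r's then 4n-1 m's, where the shown terms are n = 2, 3, 4.
Setting n = 6 gives 23, 14, 23 characters in each block.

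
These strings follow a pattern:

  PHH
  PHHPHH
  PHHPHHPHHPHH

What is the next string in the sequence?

PHHPHHPHHPHHPHHPHHPHHPHH

Each string is two copies of the previous one concatenated.
So the next term is two copies of PHHPHHPHHPHH.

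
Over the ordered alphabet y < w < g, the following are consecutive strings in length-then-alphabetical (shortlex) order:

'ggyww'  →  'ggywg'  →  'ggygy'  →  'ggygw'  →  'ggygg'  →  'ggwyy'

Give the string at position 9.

Stepping forward 3 times from ggwyy: ggwyy → ggwyw → ggwyg, then the target.

ggwwy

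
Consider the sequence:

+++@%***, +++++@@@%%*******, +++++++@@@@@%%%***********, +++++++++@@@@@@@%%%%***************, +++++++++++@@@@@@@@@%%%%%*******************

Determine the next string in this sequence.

+++++++++++++@@@@@@@@@@@%%%%%%***********************

Reading off run lengths: + runs 3, 5, 7, 9, 11; @ runs 1, 3, 5, 7, 9; % runs 1, 2, 3, 4, 5; * runs 3, 7, 11, 15, 19 — each is linear in n (n = 1, 2, …).
Setting n = 6 gives 13, 11, 6, 23 characters in each block.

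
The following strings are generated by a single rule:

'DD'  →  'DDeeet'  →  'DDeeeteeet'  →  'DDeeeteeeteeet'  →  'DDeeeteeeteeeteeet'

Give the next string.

Each term is the previous one with eeet appended.
So the next term is DDeeeteeeteeeteeet·eeet.

DDeeeteeeteeeteeeteeet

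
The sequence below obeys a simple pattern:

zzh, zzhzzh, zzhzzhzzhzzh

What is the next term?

s(k+1) = s(k)·s(k) — each term doubles the last.
Doubling zzhzzhzzhzzh:

zzhzzhzzhzzhzzhzzhzzhzzh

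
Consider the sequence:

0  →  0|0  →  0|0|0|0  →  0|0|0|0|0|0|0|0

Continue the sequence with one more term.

Each string is two copies of the previous one joined by '|'.
Doubling 0|0|0|0|0|0|0|0 with '|' between the halves:

0|0|0|0|0|0|0|0|0|0|0|0|0|0|0|0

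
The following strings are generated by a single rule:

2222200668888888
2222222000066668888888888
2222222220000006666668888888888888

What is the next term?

2222222222200000000666666668888888888888888

Each string has the form 2^{2n+1} 0^{2n-2} 6^{2n-2} 8^{3n+1}, where the shown terms are n = 2, 3, 4.
At n = 5 the blocks have lengths 11, 8, 8, 16.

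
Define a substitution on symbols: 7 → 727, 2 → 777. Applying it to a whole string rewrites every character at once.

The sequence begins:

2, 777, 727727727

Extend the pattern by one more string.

727777727727777727727777727

Apply φ to 727727727 symbol by symbol: 7→727, 2→777, 7→727, 7→727, 2→777, 7→727, 7→727, 2→777, 7→727; joined: 727 777 727 727 777 727 727 777 727.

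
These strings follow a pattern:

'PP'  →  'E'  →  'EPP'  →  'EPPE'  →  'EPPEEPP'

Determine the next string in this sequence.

Each term (from the third on) is the previous term followed by the one before it: term 3 = E·PP = EPP.
The next term joins EPPEEPP and EPPE.

EPPEEPPEPPE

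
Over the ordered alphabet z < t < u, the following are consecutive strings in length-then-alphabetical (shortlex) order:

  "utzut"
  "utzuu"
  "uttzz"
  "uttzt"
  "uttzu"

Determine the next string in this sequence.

utttz

The successor of uttzu increments the rightmost position that isn't already u and resets every position after it to z.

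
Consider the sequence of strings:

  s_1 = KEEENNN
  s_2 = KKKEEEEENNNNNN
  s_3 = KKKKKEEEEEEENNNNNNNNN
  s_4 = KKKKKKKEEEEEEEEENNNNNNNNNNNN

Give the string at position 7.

KKKKKKKKKKKKKEEEEEEEEEEEEEEENNNNNNNNNNNNNNNNNNNNN

Term n consists of 2n-1 K's, followed by 2n+1 E's, followed by 3n N's (n = 1, 2, …).
Setting n = 7 gives 13, 15, 21 characters in each block.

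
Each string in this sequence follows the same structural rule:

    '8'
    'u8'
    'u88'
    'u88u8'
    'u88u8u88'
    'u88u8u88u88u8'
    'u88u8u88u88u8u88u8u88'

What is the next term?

This is a Fibonacci-style word recurrence s(k) = s(k−1)·s(k−2): e.g. u8·8 = u88.
The next term joins u88u8u88u88u8u88u8u88 and u88u8u88u88u8.

u88u8u88u88u8u88u8u88u88u8u88u88u8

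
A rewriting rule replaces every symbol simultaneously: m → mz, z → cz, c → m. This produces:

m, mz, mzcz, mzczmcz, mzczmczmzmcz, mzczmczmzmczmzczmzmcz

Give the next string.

Applying the rule to each of the 21 symbols of mzczmczmzmczmzczmzmcz gives the pieces mz cz m cz mz m cz mz cz mz m cz mz cz m cz mz cz mz m cz, which concatenate to the answer.

mzczmczmzmczmzczmzmczmzczmczmzczmzmcz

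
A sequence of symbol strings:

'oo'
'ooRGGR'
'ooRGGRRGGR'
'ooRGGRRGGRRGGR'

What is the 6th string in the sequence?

Each term is the previous one with RGGR appended.
From ooRGGRRGGRRGGR, 2 further steps: ooRGGRRGGRRGGR → ooRGGRRGGRRGGRRGGR → (answer).

ooRGGRRGGRRGGRRGGRRGGR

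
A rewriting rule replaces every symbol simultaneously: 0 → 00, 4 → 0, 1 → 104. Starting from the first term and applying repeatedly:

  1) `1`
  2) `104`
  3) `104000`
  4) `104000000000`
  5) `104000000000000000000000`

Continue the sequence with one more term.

φ(104000000000000000000000) expands symbol-by-symbol to 104 00 0 00 00 00 00 00 00 00 00 00 00 00 00 00 00 00 00 00 00 00 00 00; joining the 24 pieces gives the next term.

104000000000000000000000000000000000000000000000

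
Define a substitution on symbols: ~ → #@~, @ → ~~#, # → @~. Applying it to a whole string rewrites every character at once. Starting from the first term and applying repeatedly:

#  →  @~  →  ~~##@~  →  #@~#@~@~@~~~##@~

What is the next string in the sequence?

@~~~##@~@~~~##@~~~##@~~~##@~#@~#@~@~@~~~##@~

Applying the rule to each of the 16 symbols of #@~#@~@~@~~~##@~ gives the pieces @~ ~~# #@~ @~ ~~# #@~ ~~# #@~ ~~# #@~ #@~ #@~ @~ @~ ~~# #@~, which concatenate to the answer.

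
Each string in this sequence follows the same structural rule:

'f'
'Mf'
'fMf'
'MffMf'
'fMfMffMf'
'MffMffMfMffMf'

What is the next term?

This is a Fibonacci-style word recurrence s(k) = s(k−2)·s(k−1): e.g. f·Mf = fMf.
So term 7 is fMfMffMf·MffMffMfMffMf.

fMfMffMfMffMffMfMffMf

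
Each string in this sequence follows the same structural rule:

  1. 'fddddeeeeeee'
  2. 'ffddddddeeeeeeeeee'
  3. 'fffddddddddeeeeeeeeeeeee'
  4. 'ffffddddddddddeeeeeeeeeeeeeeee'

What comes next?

fffffddddddddddddeeeeeeeeeeeeeeeeeee

The n-th term is n-1 f's then 2n d's then 3n+1 e's, where the shown terms are n = 2, 3, 4, 5.
At n = 6 the blocks have lengths 5, 12, 19.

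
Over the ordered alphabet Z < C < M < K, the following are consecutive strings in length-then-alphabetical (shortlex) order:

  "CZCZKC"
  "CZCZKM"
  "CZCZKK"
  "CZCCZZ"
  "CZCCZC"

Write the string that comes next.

CZCCZM

The successor of CZCCZC increments the rightmost position that isn't already K and resets every position after it to Z.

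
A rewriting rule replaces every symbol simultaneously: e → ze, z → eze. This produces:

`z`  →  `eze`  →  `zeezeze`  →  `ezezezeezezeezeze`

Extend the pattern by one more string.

zeezezeezezeezezezeezezeezezezeezezeezeze

Applying the rule to each of the 17 symbols of ezezezeezezeezeze gives the pieces ze eze ze eze ze eze ze ze eze ze eze ze ze eze ze eze ze, which concatenate to the answer.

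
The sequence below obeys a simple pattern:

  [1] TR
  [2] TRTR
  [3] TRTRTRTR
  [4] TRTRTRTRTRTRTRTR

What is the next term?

TRTRTRTRTRTRTRTRTRTRTRTRTRTRTRTR

Each string is two copies of the previous one concatenated.
So the next term is two copies of TRTRTRTRTRTRTRTR.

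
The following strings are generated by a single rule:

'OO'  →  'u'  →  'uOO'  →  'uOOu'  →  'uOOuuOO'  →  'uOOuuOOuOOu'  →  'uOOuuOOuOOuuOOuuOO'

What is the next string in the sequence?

Each term (from the third on) is the previous term followed by the one before it: term 3 = u·OO = uOO.
The next term joins uOOuuOOuOOuuOOuuOO and uOOuuOOuOOu.

uOOuuOOuOOuuOOuuOOuOOuuOOuOOu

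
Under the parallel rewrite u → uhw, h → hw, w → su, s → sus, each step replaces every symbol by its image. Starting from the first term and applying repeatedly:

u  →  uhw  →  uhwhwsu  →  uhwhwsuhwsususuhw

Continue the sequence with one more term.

uhwhwsuhwsususuhwhwsususuhwsusuhwsusuhwhwsu

Applying the rule to each of the 17 symbols of uhwhwsuhwsususuhw gives the pieces uhw hw su hw su sus uhw hw su sus uhw sus uhw sus uhw hw su, which concatenate to the answer.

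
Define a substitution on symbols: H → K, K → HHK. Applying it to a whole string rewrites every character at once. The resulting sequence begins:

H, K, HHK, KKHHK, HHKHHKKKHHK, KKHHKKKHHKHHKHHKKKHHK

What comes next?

Rewriting the 21 symbols of KKHHKKKHHKHHKHHKKKHHK one by one yields HHK HHK K K HHK HHK HHK K K HHK K K HHK K K HHK HHK HHK K K HHK; concatenated:

HHKHHKKKHHKHHKHHKKKHHKKKHHKKKHHKHHKHHKKKHHK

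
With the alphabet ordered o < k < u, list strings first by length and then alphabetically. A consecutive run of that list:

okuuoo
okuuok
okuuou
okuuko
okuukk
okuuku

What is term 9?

Continuing the enumeration 3 steps past okuuku: okuuku → okuuuo → okuuuk → (answer).

okuuuu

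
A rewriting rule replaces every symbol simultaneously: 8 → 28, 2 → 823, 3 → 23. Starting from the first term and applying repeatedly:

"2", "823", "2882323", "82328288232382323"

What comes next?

28823238232882328288232382323288232382323

φ(82328288232382323) expands symbol-by-symbol to 28 823 23 823 28 823 28 28 823 23 823 23 28 823 23 823 23; joining the 17 pieces gives the next term.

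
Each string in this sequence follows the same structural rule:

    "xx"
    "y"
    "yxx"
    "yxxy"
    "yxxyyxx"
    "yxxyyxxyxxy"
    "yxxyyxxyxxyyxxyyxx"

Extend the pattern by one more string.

yxxyyxxyxxyyxxyyxxyxxyyxxyxxy

This is a Fibonacci-style word recurrence s(k) = s(k−1)·s(k−2): e.g. y·xx = yxx.
The next term joins yxxyyxxyxxyyxxyyxx and yxxyyxxyxxy.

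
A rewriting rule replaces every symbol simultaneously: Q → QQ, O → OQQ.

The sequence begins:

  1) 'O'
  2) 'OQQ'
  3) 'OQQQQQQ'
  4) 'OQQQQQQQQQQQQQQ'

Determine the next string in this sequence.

OQQQQQQQQQQQQQQQQQQQQQQQQQQQQQQ

φ(OQQQQQQQQQQQQQQ) expands symbol-by-symbol to OQQ QQ QQ QQ QQ QQ QQ QQ QQ QQ QQ QQ QQ QQ QQ; joining the 15 pieces gives the next term.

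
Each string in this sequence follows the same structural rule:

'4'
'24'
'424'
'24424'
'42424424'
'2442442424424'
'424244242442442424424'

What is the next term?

This is a Fibonacci-style word recurrence s(k) = s(k−2)·s(k−1): e.g. 4·24 = 424.
So term 8 is 2442442424424·424244242442442424424.

2442442424424424244242442442424424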